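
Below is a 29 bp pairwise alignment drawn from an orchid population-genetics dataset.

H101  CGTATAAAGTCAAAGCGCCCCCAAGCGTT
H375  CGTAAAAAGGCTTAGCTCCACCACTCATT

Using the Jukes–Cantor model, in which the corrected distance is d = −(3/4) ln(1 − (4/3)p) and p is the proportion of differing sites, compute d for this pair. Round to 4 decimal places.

The sequences differ at positions 5 (T/A), 10 (T/G), 12 (A/T), 13 (A/T), 17 (G/T), 20 (C/A), 24 (A/C), 25 (G/T), 27 (G/A).
p = 9/29 = 0.310345.
d = −0.75 · ln(1 − (4/3)·0.310345) = −0.75 · ln(0.586207) = −0.75 · (-0.534082) = 0.4006.

0.4006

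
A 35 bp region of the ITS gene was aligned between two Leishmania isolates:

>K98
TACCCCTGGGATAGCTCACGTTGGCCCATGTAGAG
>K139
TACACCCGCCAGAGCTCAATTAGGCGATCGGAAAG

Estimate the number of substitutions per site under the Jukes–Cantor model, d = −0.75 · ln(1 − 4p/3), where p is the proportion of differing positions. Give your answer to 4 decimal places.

0.5716

Mismatches occur at site 4 (C/A), site 7 (T/C), site 9 (G/C), site 10 (G/C), site 12 (T/G), site 19 (C/A), site 20 (G/T), site 22 (T/A), site 26 (C/G), site 27 (C/A), site 28 (A/T), site 29 (T/C), site 31 (T/G), site 33 (G/A).
p = 14/35 = 0.400000.
d = −0.75 · ln(1 − (4/3)·0.400000) = −0.75 · ln(0.466667) = −0.75 · (-0.762139) = 0.5716.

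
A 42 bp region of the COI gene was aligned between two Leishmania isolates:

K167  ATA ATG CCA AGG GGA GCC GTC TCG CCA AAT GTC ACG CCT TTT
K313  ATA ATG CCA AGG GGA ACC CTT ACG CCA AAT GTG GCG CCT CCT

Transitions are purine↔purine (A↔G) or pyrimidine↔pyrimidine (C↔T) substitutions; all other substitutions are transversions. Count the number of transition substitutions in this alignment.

Mismatches occur at site 16 (G→A, transition), site 19 (G→C, transversion), site 21 (C→T, transition), site 22 (T→A, transversion), site 33 (C→G, transversion), site 34 (A→G, transition), site 40 (T→C, transition), site 41 (T→C, transition).
Of the 8 differences, 5 transitions and 3 transversions, so the answer is 5.

5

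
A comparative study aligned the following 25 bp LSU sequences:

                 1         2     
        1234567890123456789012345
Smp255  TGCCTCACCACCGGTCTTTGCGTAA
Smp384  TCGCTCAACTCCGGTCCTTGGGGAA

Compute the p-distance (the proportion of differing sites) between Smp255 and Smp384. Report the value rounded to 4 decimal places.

Mismatches occur at site 2 (G/C), site 3 (C/G), site 8 (C/A), site 10 (A/T), site 17 (T/C), site 21 (C/G), site 23 (T/G).
There are 7 differences over 25 sites, so p = 7/25 = 0.2800.

0.2800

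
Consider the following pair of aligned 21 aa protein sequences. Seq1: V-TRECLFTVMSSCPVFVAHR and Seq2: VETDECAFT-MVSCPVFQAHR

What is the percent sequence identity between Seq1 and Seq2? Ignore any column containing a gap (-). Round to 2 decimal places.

78.95%

Excluding the 2 gap columns leaves 19 comparable sites.
Differing sites — 4:R/D; 7:L/A; 12:S/V; 18:V/Q.
15 of the 19 comparable sites match, so the percent identity is 15/19 × 100 = 78.95%.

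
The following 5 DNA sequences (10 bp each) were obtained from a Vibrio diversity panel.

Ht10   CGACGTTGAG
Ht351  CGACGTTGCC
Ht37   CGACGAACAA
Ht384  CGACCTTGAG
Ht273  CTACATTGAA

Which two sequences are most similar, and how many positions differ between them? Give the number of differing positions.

Pairwise Hamming distances:
  Ht10 vs Ht351: 2
  Ht10 vs Ht37: 4
  Ht10 vs Ht384: 1
  Ht10 vs Ht273: 3
  Ht351 vs Ht37: 5
  Ht351 vs Ht384: 3
  Ht351 vs Ht273: 4
  Ht37 vs Ht384: 5
  Ht37 vs Ht273: 5
  Ht384 vs Ht273: 3
The smallest is 1, between Ht10 and Ht384.

1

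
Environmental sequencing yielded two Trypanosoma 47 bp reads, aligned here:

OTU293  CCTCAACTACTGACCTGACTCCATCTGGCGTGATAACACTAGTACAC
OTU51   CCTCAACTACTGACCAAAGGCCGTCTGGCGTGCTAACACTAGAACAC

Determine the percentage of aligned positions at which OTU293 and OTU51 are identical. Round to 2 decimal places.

Differing sites — 16:T/A; 17:G/A; 19:C/G; 20:T/G; 23:A/G; 33:A/C; 43:T/A.
40 of the 47 sites match, so the percent identity is 40/47 × 100 = 85.11%.

85.11%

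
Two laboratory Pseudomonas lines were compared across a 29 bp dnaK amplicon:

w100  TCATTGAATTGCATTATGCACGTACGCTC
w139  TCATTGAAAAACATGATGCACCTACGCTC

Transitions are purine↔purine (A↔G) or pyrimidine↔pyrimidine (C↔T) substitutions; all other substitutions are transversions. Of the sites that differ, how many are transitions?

The sequences differ at positions 9 (T/A, transversion), 10 (T/A, transversion), 11 (G/A, transition), 15 (T/G, transversion), 22 (G/C, transversion).
Of the 5 differences, 1 transition and 4 transversions, so the answer is 1.

1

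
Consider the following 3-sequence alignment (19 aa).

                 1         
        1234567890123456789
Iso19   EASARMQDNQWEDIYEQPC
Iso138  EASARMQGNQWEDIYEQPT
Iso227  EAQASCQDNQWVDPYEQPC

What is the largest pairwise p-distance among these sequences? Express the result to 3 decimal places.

0.368

Pairwise Hamming distances:
  Iso19 vs Iso138: 2
  Iso19 vs Iso227: 5
  Iso138 vs Iso227: 7
The largest is 7 mismatches, between Iso138 and Iso227; p = 7/19 = 0.368.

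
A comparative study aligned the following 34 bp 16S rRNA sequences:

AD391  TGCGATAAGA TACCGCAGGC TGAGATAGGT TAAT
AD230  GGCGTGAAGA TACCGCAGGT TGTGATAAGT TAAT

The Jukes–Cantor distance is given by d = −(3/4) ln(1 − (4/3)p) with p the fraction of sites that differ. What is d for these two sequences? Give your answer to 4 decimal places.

0.2012

Mismatches occur at site 1 (T→G), site 5 (A→T), site 6 (T→G), site 20 (C→T), site 23 (A→T), site 28 (G→A).
p = 6/34 = 0.176471.
d = −0.75 · ln(1 − (4/3)·0.176471) = −0.75 · ln(0.764705) = −0.75 · (-0.268265) = 0.2012.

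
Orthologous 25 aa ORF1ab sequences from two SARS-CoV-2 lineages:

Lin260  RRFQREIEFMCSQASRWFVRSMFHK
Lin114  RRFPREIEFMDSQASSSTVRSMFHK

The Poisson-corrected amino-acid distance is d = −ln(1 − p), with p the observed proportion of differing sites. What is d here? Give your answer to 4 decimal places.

Mismatches occur at site 4 (Q↔P), site 11 (C↔D), site 16 (R↔S), site 17 (W↔S), site 18 (F↔T).
p = 5/25 = 0.200000.
d = −ln(1 − 0.200000) = −ln(0.800000) = 0.2231.

0.2231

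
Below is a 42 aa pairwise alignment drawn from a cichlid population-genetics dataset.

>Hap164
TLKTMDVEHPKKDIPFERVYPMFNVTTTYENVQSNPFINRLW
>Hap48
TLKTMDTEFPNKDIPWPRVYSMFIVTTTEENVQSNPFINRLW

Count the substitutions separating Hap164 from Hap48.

8

Mismatches occur at site 7 (V/T), site 9 (H/F), site 11 (K/N), site 16 (F/W), site 17 (E/P), site 21 (P/S), site 24 (N/I), site 29 (Y/E).
That gives 8 mismatches out of 42 aligned sites, so the Hamming distance is 8.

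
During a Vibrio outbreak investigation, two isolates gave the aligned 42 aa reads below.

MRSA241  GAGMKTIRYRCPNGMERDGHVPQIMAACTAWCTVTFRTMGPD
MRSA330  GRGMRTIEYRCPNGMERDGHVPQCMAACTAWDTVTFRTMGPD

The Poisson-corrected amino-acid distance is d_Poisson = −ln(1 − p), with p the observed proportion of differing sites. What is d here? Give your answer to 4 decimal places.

0.1268

The sequences differ at positions 2 (A/R), 5 (K/R), 8 (R/E), 24 (I/C), 32 (C/D).
p = 5/42 = 0.119048.
d = −ln(1 − 0.119048) = −ln(0.880952) = 0.1268.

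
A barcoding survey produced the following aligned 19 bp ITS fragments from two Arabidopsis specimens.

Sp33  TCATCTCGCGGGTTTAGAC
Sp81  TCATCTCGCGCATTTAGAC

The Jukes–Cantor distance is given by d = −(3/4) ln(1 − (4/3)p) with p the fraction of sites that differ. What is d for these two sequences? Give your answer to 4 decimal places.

0.1134

Mismatches occur at site 11 (G↔C), site 12 (G↔A).
p = 2/19 = 0.105263.
d = −0.75 · ln(1 − (4/3)·0.105263) = −0.75 · ln(0.859649) = −0.75 · (-0.151231) = 0.1134.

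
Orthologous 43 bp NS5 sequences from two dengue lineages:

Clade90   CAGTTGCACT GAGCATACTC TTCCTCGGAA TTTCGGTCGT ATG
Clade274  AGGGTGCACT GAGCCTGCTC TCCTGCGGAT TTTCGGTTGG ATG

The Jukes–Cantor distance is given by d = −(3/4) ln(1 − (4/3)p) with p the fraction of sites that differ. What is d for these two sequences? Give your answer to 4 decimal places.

Differing sites — 1:C/A; 2:A/G; 4:T/G; 15:A/C; 17:A/G; 22:T/C; 24:C/T; 25:T/G; 30:A/T; 38:C/T; 40:T/G.
p = 11/43 = 0.255814.
d = −0.75 · ln(1 − (4/3)·0.255814) = −0.75 · ln(0.658915) = −0.75 · (-0.417161) = 0.3129.

0.3129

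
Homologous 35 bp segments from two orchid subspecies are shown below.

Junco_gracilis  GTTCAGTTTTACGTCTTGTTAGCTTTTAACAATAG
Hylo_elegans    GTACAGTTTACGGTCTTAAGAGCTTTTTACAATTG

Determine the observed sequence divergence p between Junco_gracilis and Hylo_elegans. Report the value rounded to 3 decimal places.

Differing sites — 3:T/A; 10:T/A; 11:A/C; 12:C/G; 18:G/A; 19:T/A; 20:T/G; 28:A/T; 34:A/T.
There are 9 differences over 35 sites, so p = 9/35 = 0.257.

0.257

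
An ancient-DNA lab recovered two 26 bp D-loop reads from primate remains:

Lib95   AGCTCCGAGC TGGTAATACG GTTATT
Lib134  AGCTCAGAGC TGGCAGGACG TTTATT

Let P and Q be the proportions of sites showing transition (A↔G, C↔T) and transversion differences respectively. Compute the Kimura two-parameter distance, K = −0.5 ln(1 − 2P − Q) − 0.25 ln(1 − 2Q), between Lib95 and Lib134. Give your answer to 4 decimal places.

0.2224

The sequences differ at positions 6 (C/A, transversion), 14 (T/C, transition), 16 (A/G, transition), 17 (T/G, transversion), 21 (G/T, transversion).
Of the 5 differences, 2 transitions and 3 transversions over 26 sites: P = 2/26 = 0.076923, Q = 3/26 = 0.115385.
d = −0.5·ln(0.730769) − 0.25·ln(0.769230) = −0.5·(-0.313658) − 0.25·(-0.262365) = 0.2224.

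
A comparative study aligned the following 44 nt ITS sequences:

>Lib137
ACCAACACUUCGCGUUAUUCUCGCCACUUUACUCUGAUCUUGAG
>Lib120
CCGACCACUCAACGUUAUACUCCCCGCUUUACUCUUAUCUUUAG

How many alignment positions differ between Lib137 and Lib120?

11

Mismatches occur at site 1 (A→C), site 3 (C→G), site 5 (A→C), site 10 (U→C), site 11 (C→A), site 12 (G→A), site 19 (U→A), site 23 (G→C), site 26 (A→G), site 36 (G→U), site 42 (G→U).
That gives 11 mismatches out of 44 aligned sites, so the Hamming distance is 11.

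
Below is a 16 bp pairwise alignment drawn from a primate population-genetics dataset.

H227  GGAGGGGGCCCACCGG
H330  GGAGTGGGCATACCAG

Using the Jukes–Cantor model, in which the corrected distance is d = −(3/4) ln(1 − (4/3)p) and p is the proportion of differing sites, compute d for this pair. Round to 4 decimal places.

Differing sites — 5:G/T; 10:C/A; 11:C/T; 15:G/A.
p = 4/16 = 0.250000.
d = −0.75 · ln(1 − (4/3)·0.250000) = −0.75 · ln(0.666667) = −0.75 · (-0.405465) = 0.3041.

0.3041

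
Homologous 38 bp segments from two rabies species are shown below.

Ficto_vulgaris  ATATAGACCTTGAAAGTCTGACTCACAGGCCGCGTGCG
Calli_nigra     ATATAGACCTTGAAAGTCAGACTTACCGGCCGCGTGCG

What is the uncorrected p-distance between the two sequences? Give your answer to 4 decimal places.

0.0789

The sequences differ at positions 19 (T/A), 24 (C/T), 27 (A/C).
There are 3 differences over 38 sites, so p = 3/38 = 0.0789.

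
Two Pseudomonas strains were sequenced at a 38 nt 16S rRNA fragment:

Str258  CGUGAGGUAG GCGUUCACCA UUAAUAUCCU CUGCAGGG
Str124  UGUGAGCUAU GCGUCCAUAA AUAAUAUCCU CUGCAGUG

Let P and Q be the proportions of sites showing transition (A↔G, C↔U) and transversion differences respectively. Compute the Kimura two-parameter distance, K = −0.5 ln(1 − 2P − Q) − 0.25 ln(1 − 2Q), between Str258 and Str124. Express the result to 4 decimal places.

0.2472

The sequences differ at positions 1 (C/U, transition), 7 (G/C, transversion), 10 (G/U, transversion), 15 (U/C, transition), 18 (C/U, transition), 19 (C/A, transversion), 21 (U/A, transversion), 37 (G/U, transversion).
Of the 8 differences, 3 transitions and 5 transversions over 38 sites: P = 3/38 = 0.078947, Q = 5/38 = 0.131579.
d = −0.5·ln(0.710527) − 0.25·ln(0.736842) = −0.5·(-0.341748) − 0.25·(-0.305382) = 0.2472.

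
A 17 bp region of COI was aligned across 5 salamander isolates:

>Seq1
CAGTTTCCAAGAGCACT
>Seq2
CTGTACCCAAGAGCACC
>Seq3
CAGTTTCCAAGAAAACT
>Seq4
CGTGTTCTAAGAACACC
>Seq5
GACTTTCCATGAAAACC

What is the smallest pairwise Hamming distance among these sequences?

Pairwise Hamming distances:
  Seq1 vs Seq2: 4
  Seq1 vs Seq3: 2
  Seq1 vs Seq4: 6
  Seq1 vs Seq5: 6
  Seq2 vs Seq3: 6
  Seq2 vs Seq4: 7
  Seq2 vs Seq5: 8
  Seq3 vs Seq4: 6
  Seq3 vs Seq5: 4
  Seq4 vs Seq5: 7
The smallest is 2, between Seq1 and Seq3.

2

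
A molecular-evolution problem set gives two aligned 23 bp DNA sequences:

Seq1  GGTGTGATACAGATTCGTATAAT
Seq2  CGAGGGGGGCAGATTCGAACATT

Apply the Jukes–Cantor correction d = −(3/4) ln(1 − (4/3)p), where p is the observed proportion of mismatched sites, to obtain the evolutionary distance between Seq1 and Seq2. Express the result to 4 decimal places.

0.5532

Mismatches occur at site 1 (G↔C), site 3 (T↔A), site 5 (T↔G), site 7 (A↔G), site 8 (T↔G), site 9 (A↔G), site 18 (T↔A), site 20 (T↔C), site 22 (A↔T).
p = 9/23 = 0.391304.
d = −0.75 · ln(1 − (4/3)·0.391304) = −0.75 · ln(0.478261) = −0.75 · (-0.737599) = 0.5532.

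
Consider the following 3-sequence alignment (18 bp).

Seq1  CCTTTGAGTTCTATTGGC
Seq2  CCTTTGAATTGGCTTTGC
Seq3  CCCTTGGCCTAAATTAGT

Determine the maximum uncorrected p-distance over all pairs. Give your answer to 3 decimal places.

0.500

Pairwise Hamming distances:
  Seq1 vs Seq2: 5
  Seq1 vs Seq3: 8
  Seq2 vs Seq3: 9
The largest is 9 mismatches, between Seq2 and Seq3; p = 9/18 = 0.500.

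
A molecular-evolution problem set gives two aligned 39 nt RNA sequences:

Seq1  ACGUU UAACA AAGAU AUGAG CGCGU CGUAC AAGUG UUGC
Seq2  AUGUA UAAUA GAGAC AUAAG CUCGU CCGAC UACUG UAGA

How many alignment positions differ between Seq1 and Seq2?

13

The sequences differ at positions 2 (C/U), 5 (U/A), 9 (C/U), 11 (A/G), 15 (U/C), 18 (G/A), 22 (G/U), 27 (G/C), 28 (U/G), 31 (A/U), 33 (G/C), 37 (U/A), 39 (C/A).
That gives 13 mismatches out of 39 aligned sites, so the Hamming distance is 13.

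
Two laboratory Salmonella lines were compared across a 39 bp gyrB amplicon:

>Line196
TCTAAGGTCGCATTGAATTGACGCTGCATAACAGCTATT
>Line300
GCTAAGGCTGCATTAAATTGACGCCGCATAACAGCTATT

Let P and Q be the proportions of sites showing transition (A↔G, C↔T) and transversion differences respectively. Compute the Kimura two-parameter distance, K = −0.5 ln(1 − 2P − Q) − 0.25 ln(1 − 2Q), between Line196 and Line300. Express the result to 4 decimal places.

Differing sites — 1:T/G (Tv); 8:T/C (Ti); 9:C/T (Ti); 15:G/A (Ti); 25:T/C (Ti).
Of the 5 differences, 4 transitions and 1 transversion over 39 sites: P = 4/39 = 0.102564, Q = 1/39 = 0.025641.
d = −0.5·ln(0.769231) − 0.25·ln(0.948718) = −0.5·(-0.262364) − 0.25·(-0.052644) = 0.1443.

0.1443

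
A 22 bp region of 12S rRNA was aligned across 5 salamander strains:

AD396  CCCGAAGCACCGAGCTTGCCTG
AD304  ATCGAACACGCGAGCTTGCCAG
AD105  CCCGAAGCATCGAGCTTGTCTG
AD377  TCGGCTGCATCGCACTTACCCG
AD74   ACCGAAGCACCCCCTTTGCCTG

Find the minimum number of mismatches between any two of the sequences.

Pairwise Hamming distances:
  AD396 vs AD304: 7
  AD396 vs AD105: 2
  AD396 vs AD377: 9
  AD396 vs AD74: 5
  AD304 vs AD105: 8
  AD304 vs AD377: 13
  AD304 vs AD74: 10
  AD105 vs AD377: 9
  AD105 vs AD74: 7
  AD377 vs AD74: 10
The smallest is 2, between AD396 and AD105.

2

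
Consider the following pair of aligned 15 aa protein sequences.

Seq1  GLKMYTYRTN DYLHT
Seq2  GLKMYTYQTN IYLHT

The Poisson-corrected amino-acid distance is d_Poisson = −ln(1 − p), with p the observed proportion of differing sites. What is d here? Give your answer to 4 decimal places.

Differing sites — 8:R/Q; 11:D/I.
p = 2/15 = 0.133333.
d = −ln(1 − 0.133333) = −ln(0.866667) = 0.1431.

0.1431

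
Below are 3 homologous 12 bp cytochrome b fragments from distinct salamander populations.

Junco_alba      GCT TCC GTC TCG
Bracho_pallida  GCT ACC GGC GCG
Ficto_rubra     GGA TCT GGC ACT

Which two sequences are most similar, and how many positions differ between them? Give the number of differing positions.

Pairwise Hamming distances:
  Junco_alba vs Bracho_pallida: 3
  Junco_alba vs Ficto_rubra: 6
  Bracho_pallida vs Ficto_rubra: 6
The smallest is 3, between Junco_alba and Bracho_pallida.

3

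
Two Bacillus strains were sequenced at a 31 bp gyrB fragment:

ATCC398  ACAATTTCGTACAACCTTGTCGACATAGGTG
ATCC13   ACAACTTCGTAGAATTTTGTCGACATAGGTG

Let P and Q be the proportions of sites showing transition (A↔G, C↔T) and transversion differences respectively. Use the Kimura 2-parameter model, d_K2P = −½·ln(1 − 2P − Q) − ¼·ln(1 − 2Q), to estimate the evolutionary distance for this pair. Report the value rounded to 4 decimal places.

0.1446

Differing sites — 5:T/C (Ti); 12:C/G (Tv); 15:C/T (Ti); 16:C/T (Ti).
Of the 4 differences, 3 transitions and 1 transversion over 31 sites: P = 3/31 = 0.096774, Q = 1/31 = 0.032258.
d = −0.5·ln(0.774194) − 0.25·ln(0.935484) = −0.5·(-0.255933) − 0.25·(-0.066691) = 0.1446.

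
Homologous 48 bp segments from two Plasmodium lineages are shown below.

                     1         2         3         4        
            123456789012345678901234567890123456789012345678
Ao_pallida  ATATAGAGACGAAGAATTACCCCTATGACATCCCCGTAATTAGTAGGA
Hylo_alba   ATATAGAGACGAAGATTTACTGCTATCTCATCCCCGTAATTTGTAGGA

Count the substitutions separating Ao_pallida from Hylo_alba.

The sequences differ at positions 16 (A/T), 21 (C/T), 22 (C/G), 27 (G/C), 28 (A/T), 42 (A/T).
That gives 6 mismatches out of 48 aligned sites, so the Hamming distance is 6.

6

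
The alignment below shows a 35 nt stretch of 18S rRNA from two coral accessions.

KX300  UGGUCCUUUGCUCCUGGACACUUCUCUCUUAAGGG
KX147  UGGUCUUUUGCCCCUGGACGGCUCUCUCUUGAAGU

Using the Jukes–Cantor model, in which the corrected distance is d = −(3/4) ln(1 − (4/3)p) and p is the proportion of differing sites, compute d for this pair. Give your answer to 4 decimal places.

0.2726

The sequences differ at positions 6 (C/U), 12 (U/C), 20 (A/G), 21 (C/G), 22 (U/C), 31 (A/G), 33 (G/A), 35 (G/U).
p = 8/35 = 0.228571.
d = −0.75 · ln(1 − (4/3)·0.228571) = −0.75 · ln(0.695239) = −0.75 · (-0.363500) = 0.2726.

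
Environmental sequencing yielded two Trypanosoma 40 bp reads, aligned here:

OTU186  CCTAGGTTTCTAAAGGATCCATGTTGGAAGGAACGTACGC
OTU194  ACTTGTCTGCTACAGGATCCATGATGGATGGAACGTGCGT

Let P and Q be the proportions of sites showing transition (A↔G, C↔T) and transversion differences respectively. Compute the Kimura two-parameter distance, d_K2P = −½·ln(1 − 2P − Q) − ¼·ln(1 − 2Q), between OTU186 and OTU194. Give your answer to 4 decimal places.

0.3042

The sequences differ at positions 1 (C/A, transversion), 4 (A/T, transversion), 6 (G/T, transversion), 7 (T/C, transition), 9 (T/G, transversion), 13 (A/C, transversion), 24 (T/A, transversion), 29 (A/T, transversion), 37 (A/G, transition), 40 (C/T, transition).
Of the 10 differences, 3 transitions and 7 transversions over 40 sites: P = 3/40 = 0.075000, Q = 7/40 = 0.175000.
d = −0.5·ln(0.675000) − 0.25·ln(0.650000) = −0.5·(-0.393043) − 0.25·(-0.430783) = 0.3042.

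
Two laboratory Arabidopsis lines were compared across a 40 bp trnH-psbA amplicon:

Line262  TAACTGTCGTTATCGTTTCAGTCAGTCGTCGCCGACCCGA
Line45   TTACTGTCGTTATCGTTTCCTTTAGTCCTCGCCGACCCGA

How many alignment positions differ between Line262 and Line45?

Mismatches occur at site 2 (A→T), site 20 (A→C), site 21 (G→T), site 23 (C→T), site 28 (G→C).
That gives 5 mismatches out of 40 aligned sites, so the Hamming distance is 5.

5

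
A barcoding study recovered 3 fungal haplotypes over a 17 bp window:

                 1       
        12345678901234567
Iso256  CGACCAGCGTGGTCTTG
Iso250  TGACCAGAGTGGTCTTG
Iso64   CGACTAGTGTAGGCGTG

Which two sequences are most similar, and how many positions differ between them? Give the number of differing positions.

2

Pairwise Hamming distances:
  Iso256 vs Iso250: 2
  Iso256 vs Iso64: 5
  Iso250 vs Iso64: 6
The smallest is 2, between Iso256 and Iso250.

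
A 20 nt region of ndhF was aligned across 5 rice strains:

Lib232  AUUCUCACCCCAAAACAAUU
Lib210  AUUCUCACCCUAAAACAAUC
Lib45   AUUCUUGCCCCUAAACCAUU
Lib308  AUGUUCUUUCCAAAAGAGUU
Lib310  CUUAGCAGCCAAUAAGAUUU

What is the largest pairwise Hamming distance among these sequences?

12

Pairwise Hamming distances:
  Lib232 vs Lib210: 2
  Lib232 vs Lib45: 4
  Lib232 vs Lib308: 7
  Lib232 vs Lib310: 8
  Lib210 vs Lib45: 6
  Lib210 vs Lib308: 9
  Lib210 vs Lib310: 9
  Lib45 vs Lib308: 10
  Lib45 vs Lib310: 12
  Lib308 vs Lib310: 10
The largest is 12, between Lib45 and Lib310.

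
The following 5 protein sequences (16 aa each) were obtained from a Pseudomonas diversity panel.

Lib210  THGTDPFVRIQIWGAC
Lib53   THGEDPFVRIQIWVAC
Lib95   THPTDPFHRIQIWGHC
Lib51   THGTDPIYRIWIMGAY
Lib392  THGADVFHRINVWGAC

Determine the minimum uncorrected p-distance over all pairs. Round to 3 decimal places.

Pairwise Hamming distances:
  Lib210 vs Lib53: 2
  Lib210 vs Lib95: 3
  Lib210 vs Lib51: 5
  Lib210 vs Lib392: 5
  Lib53 vs Lib95: 5
  Lib53 vs Lib51: 7
  Lib53 vs Lib392: 6
  Lib95 vs Lib51: 7
  Lib95 vs Lib392: 6
  Lib51 vs Lib392: 8
The smallest is 2 mismatches, between Lib210 and Lib53; p = 2/16 = 0.125.

0.125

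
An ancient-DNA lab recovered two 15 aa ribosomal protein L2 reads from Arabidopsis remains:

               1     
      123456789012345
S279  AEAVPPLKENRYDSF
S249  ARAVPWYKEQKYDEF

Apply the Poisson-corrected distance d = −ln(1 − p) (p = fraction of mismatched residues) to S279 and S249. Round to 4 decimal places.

0.5108

The sequences differ at positions 2 (E/R), 6 (P/W), 7 (L/Y), 10 (N/Q), 11 (R/K), 14 (S/E).
p = 6/15 = 0.400000.
d = −ln(1 − 0.400000) = −ln(0.600000) = 0.5108.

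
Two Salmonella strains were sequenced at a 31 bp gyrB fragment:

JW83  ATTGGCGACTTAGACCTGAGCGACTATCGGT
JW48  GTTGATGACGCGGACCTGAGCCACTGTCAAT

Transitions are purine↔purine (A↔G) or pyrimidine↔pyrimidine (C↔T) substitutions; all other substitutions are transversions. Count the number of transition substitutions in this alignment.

Differing sites — 1:A/G (Ti); 5:G/A (Ti); 6:C/T (Ti); 10:T/G (Tv); 11:T/C (Ti); 12:A/G (Ti); 22:G/C (Tv); 26:A/G (Ti); 29:G/A (Ti); 30:G/A (Ti).
Of the 10 differences, 8 transitions and 2 transversions, so the answer is 8.

8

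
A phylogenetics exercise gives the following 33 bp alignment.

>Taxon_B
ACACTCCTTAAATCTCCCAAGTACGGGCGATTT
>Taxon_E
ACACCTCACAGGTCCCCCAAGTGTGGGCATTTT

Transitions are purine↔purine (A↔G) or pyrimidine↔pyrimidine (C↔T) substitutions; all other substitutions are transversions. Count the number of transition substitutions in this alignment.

9

Mismatches occur at site 5 (T→C, transition), site 6 (C→T, transition), site 8 (T→A, transversion), site 9 (T→C, transition), site 11 (A→G, transition), site 12 (A→G, transition), site 15 (T→C, transition), site 23 (A→G, transition), site 24 (C→T, transition), site 29 (G→A, transition), site 30 (A→T, transversion).
Of the 11 differences, 9 transitions and 2 transversions, so the answer is 9.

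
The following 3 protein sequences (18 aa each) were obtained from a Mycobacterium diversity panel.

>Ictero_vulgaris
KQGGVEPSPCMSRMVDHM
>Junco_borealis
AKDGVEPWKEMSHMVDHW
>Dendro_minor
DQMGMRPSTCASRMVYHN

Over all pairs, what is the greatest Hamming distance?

Pairwise Hamming distances:
  Ictero_vulgaris vs Junco_borealis: 8
  Ictero_vulgaris vs Dendro_minor: 8
  Junco_borealis vs Dendro_minor: 12
The largest is 12, between Junco_borealis and Dendro_minor.

12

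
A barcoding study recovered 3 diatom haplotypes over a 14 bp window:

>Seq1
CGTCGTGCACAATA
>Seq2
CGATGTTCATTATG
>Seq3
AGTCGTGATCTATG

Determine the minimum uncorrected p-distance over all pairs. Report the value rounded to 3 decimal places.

Pairwise Hamming distances:
  Seq1 vs Seq2: 6
  Seq1 vs Seq3: 5
  Seq2 vs Seq3: 7
The smallest is 5 mismatches, between Seq1 and Seq3; p = 5/14 = 0.357.

0.357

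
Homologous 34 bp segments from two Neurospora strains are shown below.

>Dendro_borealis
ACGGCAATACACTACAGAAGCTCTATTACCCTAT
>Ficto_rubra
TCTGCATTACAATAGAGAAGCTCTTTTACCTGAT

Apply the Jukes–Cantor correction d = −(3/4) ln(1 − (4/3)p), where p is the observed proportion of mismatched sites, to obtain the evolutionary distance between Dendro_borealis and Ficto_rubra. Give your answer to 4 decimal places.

Mismatches occur at site 1 (A→T), site 3 (G→T), site 7 (A→T), site 12 (C→A), site 15 (C→G), site 25 (A→T), site 31 (C→T), site 32 (T→G).
p = 8/34 = 0.235294.
d = −0.75 · ln(1 − (4/3)·0.235294) = −0.75 · ln(0.686275) = −0.75 · (-0.376477) = 0.2824.

0.2824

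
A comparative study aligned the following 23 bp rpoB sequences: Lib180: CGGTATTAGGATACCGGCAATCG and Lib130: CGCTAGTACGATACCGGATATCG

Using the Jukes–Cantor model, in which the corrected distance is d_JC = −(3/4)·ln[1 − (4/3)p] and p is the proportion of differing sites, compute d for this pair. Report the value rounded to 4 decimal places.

The sequences differ at positions 3 (G/C), 6 (T/G), 9 (G/C), 18 (C/A), 19 (A/T).
p = 5/23 = 0.217391.
d = −0.75 · ln(1 − (4/3)·0.217391) = −0.75 · ln(0.710145) = −0.75 · (-0.342286) = 0.2567.

0.2567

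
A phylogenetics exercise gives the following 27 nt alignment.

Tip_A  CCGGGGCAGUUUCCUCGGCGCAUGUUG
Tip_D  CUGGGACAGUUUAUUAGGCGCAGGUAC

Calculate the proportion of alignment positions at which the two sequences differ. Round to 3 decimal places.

Differing sites — 2:C/U; 6:G/A; 13:C/A; 14:C/U; 16:C/A; 23:U/G; 26:U/A; 27:G/C.
There are 8 differences over 27 sites, so p = 8/27 = 0.296.

0.296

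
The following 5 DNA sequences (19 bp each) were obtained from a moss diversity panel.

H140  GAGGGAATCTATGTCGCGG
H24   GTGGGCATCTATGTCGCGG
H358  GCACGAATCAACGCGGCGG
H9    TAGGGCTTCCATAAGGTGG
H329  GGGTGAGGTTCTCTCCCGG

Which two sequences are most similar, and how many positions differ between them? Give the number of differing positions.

Pairwise Hamming distances:
  H140 vs H24: 2
  H140 vs H358: 7
  H140 vs H9: 8
  H140 vs H329: 8
  H24 vs H358: 8
  H24 vs H9: 8
  H24 vs H329: 9
  H358 vs H9: 11
  H358 vs H329: 13
  H9 vs H329: 14
The smallest is 2, between H140 and H24.

2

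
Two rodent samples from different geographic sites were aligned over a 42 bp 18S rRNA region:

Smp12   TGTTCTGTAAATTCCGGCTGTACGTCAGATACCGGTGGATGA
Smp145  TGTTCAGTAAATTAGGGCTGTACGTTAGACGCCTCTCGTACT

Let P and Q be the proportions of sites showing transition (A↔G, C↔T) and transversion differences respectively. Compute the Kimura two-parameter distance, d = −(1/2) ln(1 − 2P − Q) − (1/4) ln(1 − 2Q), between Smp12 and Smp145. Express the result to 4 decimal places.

0.4014

Differing sites — 6:T/A (Tv); 14:C/A (Tv); 15:C/G (Tv); 26:C/T (Ti); 30:T/C (Ti); 31:A/G (Ti); 34:G/T (Tv); 35:G/C (Tv); 37:G/C (Tv); 39:A/T (Tv); 40:T/A (Tv); 41:G/C (Tv); 42:A/T (Tv).
Of the 13 differences, 3 transitions and 10 transversions over 42 sites: P = 3/42 = 0.071429, Q = 10/42 = 0.238095.
d = −0.5·ln(0.619047) − 0.25·ln(0.523810) = −0.5·(-0.479574) − 0.25·(-0.646626) = 0.4014.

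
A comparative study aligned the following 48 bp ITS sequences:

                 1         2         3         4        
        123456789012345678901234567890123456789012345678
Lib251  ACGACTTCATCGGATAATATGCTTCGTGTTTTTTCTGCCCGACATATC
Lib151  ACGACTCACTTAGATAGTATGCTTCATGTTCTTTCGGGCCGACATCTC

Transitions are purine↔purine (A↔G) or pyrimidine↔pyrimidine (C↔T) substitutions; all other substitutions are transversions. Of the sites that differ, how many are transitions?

6

Mismatches occur at site 7 (T↔C, transition), site 8 (C↔A, transversion), site 9 (A↔C, transversion), site 11 (C↔T, transition), site 12 (G↔A, transition), site 17 (A↔G, transition), site 26 (G↔A, transition), site 31 (T↔C, transition), site 36 (T↔G, transversion), site 38 (C↔G, transversion), site 46 (A↔C, transversion).
Of the 11 differences, 6 transitions and 5 transversions, so the answer is 6.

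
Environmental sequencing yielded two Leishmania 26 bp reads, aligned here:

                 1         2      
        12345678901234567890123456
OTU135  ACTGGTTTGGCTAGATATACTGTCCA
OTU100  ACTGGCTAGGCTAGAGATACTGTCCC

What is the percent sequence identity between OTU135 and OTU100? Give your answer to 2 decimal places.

Differing sites — 6:T/C; 8:T/A; 16:T/G; 26:A/C.
22 of the 26 sites match, so the percent identity is 22/26 × 100 = 84.62%.

84.62%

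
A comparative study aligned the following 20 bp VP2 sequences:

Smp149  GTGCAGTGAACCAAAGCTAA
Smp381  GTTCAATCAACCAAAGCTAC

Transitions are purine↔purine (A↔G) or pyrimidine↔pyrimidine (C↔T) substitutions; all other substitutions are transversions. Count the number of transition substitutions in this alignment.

Differing sites — 3:G/T (Tv); 6:G/A (Ti); 8:G/C (Tv); 20:A/C (Tv).
Of the 4 differences, 1 transition and 3 transversions, so the answer is 1.

1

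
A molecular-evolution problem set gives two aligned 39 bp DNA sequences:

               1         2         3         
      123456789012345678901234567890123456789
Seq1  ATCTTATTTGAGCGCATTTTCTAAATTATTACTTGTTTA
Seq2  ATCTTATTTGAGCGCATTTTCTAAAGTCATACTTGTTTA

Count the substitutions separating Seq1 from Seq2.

3

Mismatches occur at site 26 (T→G), site 28 (A→C), site 29 (T→A).
That gives 3 mismatches out of 39 aligned sites, so the Hamming distance is 3.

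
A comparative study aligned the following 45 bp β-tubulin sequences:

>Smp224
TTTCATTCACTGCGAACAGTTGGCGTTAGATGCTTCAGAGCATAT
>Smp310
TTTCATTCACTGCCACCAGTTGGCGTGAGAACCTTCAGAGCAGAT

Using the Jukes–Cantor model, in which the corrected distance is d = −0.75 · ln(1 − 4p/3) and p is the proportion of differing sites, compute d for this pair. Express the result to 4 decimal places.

0.1468

Mismatches occur at site 14 (G/C), site 16 (A/C), site 27 (T/G), site 31 (T/A), site 32 (G/C), site 43 (T/G).
p = 6/45 = 0.133333.
d = −0.75 · ln(1 − (4/3)·0.133333) = −0.75 · ln(0.822223) = −0.75 · (-0.195744) = 0.1468.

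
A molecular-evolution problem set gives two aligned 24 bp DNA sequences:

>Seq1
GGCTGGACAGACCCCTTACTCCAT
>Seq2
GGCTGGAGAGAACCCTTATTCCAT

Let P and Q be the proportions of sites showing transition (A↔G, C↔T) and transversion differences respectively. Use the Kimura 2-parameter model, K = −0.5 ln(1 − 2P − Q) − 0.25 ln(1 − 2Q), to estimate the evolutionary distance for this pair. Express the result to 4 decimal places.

0.1367

Mismatches occur at site 8 (C/G, transversion), site 12 (C/A, transversion), site 19 (C/T, transition).
Of the 3 differences, 1 transition and 2 transversions over 24 sites: P = 1/24 = 0.041667, Q = 2/24 = 0.083333.
d = −0.5·ln(0.833333) − 0.25·ln(0.833334) = −0.5·(-0.182322) − 0.25·(-0.182321) = 0.1367.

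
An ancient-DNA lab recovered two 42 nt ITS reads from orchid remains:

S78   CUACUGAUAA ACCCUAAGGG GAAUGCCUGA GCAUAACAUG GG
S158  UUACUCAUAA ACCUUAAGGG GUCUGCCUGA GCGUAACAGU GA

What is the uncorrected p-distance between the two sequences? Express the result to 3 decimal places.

Mismatches occur at site 1 (C/U), site 6 (G/C), site 14 (C/U), site 22 (A/U), site 23 (A/C), site 33 (A/G), site 39 (U/G), site 40 (G/U), site 42 (G/A).
There are 9 differences over 42 sites, so p = 9/42 = 0.214.

0.214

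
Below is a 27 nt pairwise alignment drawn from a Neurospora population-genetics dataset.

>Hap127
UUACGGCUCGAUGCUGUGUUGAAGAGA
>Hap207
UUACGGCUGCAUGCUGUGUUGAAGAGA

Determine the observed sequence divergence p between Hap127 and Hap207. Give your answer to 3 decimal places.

0.074

The sequences differ at positions 9 (C/G), 10 (G/C).
There are 2 differences over 27 sites, so p = 2/27 = 0.074.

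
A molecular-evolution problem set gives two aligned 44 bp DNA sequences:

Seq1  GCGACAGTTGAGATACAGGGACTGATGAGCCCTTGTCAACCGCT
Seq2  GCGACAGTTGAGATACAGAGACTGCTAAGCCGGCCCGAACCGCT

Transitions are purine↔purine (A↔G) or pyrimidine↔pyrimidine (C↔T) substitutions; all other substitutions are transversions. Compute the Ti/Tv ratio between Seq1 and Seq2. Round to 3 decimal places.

0.800

The sequences differ at positions 19 (G/A, transition), 25 (A/C, transversion), 27 (G/A, transition), 32 (C/G, transversion), 33 (T/G, transversion), 34 (T/C, transition), 35 (G/C, transversion), 36 (T/C, transition), 37 (C/G, transversion).
Of the 9 differences, 4 transitions and 5 transversions, so Ti/Tv = 4/5 = 0.800.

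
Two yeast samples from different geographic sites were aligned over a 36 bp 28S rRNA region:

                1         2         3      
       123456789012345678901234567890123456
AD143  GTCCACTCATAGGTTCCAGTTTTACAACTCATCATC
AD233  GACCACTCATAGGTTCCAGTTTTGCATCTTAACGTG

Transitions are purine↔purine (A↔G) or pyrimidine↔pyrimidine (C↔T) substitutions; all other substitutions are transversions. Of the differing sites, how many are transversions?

4

The sequences differ at positions 2 (T/A, transversion), 24 (A/G, transition), 27 (A/T, transversion), 30 (C/T, transition), 32 (T/A, transversion), 34 (A/G, transition), 36 (C/G, transversion).
Of the 7 differences, 3 transitions and 4 transversions, so the answer is 4.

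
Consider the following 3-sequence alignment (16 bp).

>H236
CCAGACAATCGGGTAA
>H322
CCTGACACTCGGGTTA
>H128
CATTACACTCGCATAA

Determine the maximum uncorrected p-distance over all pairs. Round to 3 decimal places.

Pairwise Hamming distances:
  H236 vs H322: 3
  H236 vs H128: 6
  H322 vs H128: 5
The largest is 6 mismatches, between H236 and H128; p = 6/16 = 0.375.

0.375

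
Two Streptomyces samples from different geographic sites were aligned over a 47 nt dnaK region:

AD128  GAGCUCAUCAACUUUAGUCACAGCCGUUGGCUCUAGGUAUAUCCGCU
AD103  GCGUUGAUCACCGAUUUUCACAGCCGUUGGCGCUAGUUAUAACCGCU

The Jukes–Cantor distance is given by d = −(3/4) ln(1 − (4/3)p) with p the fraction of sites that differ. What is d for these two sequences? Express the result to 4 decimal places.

Differing sites — 2:A/C; 4:C/U; 6:C/G; 11:A/C; 13:U/G; 14:U/A; 16:A/U; 17:G/U; 32:U/G; 37:G/U; 42:U/A.
p = 11/47 = 0.234043.
d = −0.75 · ln(1 − (4/3)·0.234043) = −0.75 · ln(0.687943) = −0.75 · (-0.374049) = 0.2805.

0.2805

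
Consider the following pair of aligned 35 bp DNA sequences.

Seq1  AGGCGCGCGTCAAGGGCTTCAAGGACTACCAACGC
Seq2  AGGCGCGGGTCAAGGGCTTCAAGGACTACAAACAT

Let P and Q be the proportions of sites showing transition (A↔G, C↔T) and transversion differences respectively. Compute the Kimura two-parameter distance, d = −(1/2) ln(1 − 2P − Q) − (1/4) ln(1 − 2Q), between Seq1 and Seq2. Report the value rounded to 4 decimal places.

0.1244

Mismatches occur at site 8 (C↔G, transversion), site 30 (C↔A, transversion), site 34 (G↔A, transition), site 35 (C↔T, transition).
Of the 4 differences, 2 transitions and 2 transversions over 35 sites: P = 2/35 = 0.057143, Q = 2/35 = 0.057143.
d = −0.5·ln(0.828571) − 0.25·ln(0.885714) = −0.5·(-0.188053) − 0.25·(-0.121361) = 0.1244.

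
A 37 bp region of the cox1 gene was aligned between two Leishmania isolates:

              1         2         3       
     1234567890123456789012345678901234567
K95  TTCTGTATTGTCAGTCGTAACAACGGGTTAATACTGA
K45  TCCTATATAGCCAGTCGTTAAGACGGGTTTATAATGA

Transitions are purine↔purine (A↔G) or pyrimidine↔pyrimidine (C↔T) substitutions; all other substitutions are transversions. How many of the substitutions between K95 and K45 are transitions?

4

Differing sites — 2:T/C (Ti); 5:G/A (Ti); 9:T/A (Tv); 11:T/C (Ti); 19:A/T (Tv); 21:C/A (Tv); 22:A/G (Ti); 30:A/T (Tv); 34:C/A (Tv).
Of the 9 differences, 4 transitions and 5 transversions, so the answer is 4.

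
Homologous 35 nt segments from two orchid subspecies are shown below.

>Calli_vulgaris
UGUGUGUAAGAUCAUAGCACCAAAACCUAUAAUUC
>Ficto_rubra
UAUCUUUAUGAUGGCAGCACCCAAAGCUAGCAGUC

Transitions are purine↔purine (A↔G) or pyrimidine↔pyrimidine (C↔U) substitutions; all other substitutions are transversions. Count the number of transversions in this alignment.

Differing sites — 2:G/A (Ti); 4:G/C (Tv); 6:G/U (Tv); 9:A/U (Tv); 13:C/G (Tv); 14:A/G (Ti); 15:U/C (Ti); 22:A/C (Tv); 26:C/G (Tv); 30:U/G (Tv); 31:A/C (Tv); 33:U/G (Tv).
Of the 12 differences, 3 transitions and 9 transversions, so the answer is 9.

9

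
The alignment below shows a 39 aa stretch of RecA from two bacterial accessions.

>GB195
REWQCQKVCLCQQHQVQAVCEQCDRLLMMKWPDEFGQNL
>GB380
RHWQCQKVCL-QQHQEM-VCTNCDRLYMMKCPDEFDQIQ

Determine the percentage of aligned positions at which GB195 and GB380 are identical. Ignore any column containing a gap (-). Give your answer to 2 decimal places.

72.97%

Excluding the 2 gap columns leaves 37 comparable sites.
Mismatches occur at site 2 (E→H), site 16 (V→E), site 17 (Q→M), site 21 (E→T), site 22 (Q→N), site 27 (L→Y), site 31 (W→C), site 36 (G→D), site 38 (N→I), site 39 (L→Q).
27 of the 37 comparable sites match, so the percent identity is 27/37 × 100 = 72.97%.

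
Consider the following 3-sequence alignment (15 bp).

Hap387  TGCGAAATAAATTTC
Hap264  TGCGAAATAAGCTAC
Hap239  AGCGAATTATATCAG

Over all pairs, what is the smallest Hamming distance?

Pairwise Hamming distances:
  Hap387 vs Hap264: 3
  Hap387 vs Hap239: 6
  Hap264 vs Hap239: 7
The smallest is 3, between Hap387 and Hap264.

3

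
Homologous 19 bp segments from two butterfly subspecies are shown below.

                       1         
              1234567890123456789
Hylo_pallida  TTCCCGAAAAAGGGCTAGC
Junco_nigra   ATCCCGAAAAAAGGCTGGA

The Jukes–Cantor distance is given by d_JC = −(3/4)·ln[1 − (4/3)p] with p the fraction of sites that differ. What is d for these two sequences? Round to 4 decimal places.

0.2471

Differing sites — 1:T/A; 12:G/A; 17:A/G; 19:C/A.
p = 4/19 = 0.210526.
d = −0.75 · ln(1 − (4/3)·0.210526) = −0.75 · ln(0.719299) = −0.75 · (-0.329478) = 0.2471.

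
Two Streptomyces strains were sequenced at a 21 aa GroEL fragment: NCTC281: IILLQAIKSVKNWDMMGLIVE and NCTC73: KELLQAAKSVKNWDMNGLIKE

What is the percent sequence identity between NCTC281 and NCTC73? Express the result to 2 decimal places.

The sequences differ at positions 1 (I/K), 2 (I/E), 7 (I/A), 16 (M/N), 20 (V/K).
16 of the 21 sites match, so the percent identity is 16/21 × 100 = 76.19%.

76.19%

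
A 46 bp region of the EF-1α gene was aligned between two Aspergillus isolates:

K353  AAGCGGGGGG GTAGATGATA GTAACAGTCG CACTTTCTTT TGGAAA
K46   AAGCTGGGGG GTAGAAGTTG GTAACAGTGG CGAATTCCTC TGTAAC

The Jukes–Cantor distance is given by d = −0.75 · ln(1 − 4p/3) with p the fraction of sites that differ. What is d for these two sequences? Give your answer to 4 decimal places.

Differing sites — 5:G/T; 16:T/A; 18:A/T; 20:A/G; 29:C/G; 32:A/G; 33:C/A; 34:T/A; 38:T/C; 40:T/C; 43:G/T; 46:A/C.
p = 12/46 = 0.260870.
d = −0.75 · ln(1 − (4/3)·0.260870) = −0.75 · ln(0.652173) = −0.75 · (-0.427445) = 0.3206.

0.3206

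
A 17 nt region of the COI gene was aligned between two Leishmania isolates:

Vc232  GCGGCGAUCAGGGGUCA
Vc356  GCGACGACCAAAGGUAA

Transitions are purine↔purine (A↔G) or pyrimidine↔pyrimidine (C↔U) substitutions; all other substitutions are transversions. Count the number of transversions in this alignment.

1

The sequences differ at positions 4 (G/A, transition), 8 (U/C, transition), 11 (G/A, transition), 12 (G/A, transition), 16 (C/A, transversion).
Of the 5 differences, 4 transitions and 1 transversion, so the answer is 1.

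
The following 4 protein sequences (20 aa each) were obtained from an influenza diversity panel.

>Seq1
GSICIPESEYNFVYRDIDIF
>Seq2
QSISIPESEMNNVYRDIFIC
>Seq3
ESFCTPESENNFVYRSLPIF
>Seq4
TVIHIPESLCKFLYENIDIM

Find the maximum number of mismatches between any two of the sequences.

Pairwise Hamming distances:
  Seq1 vs Seq2: 6
  Seq1 vs Seq3: 7
  Seq1 vs Seq4: 10
  Seq2 vs Seq3: 10
  Seq2 vs Seq4: 12
  Seq3 vs Seq4: 14
The largest is 14, between Seq3 and Seq4.

14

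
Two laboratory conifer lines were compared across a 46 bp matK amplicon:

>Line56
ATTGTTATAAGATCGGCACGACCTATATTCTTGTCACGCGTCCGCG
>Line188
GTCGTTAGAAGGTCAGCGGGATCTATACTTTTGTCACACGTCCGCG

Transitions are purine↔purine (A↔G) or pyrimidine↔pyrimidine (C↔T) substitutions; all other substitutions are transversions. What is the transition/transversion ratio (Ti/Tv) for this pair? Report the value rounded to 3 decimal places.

4.500

Differing sites — 1:A/G (Ti); 3:T/C (Ti); 8:T/G (Tv); 12:A/G (Ti); 15:G/A (Ti); 18:A/G (Ti); 19:C/G (Tv); 22:C/T (Ti); 28:T/C (Ti); 30:C/T (Ti); 38:G/A (Ti).
Of the 11 differences, 9 transitions and 2 transversions, so Ti/Tv = 9/2 = 4.500.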